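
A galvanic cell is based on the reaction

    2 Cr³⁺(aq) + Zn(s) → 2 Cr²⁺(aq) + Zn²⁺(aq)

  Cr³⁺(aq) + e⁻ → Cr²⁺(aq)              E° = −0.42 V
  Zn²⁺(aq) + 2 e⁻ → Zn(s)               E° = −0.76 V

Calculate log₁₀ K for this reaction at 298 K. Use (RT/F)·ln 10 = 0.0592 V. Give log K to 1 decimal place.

The Cr³⁺/Cr²⁺ couple is reduced (cathode); E°cell = −0.42 − (−0.76) = +0.34 V with n = 2.
At equilibrium E = 0, so log K = nE°cell / 0.0592 = (2)(+0.34) / 0.0592 = 11.5.

log K = 11.5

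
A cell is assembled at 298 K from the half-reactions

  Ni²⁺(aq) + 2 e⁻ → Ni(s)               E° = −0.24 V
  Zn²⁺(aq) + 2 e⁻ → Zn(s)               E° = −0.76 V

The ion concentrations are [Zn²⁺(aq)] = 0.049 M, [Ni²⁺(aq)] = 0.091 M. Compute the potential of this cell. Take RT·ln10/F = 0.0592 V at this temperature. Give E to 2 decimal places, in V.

+0.53 V

The Ni²⁺/Ni couple has the more positive E°, so it is the cathode; Zn²⁺/Zn is the anode.
The standard potential is −0.24 − (−0.76) = +0.52 V and the balanced reaction transfers n = 2 electrons.
Balancing gives Ni²⁺(aq) + Zn(s) → Ni(s) + Zn²⁺(aq); hence Q = [Zn²⁺(aq)] / [Ni²⁺(aq)] = 0.538 (log Q = −0.269).
Applying E = E° − (RT ln10/nF)·log Q gives +0.52 − (0.0592/2)(−0.269) = +0.53 V.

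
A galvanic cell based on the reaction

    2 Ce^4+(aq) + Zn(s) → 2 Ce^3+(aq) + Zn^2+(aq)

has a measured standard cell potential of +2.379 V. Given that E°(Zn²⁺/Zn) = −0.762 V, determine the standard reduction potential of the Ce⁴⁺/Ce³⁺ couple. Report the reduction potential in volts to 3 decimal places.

+1.617 V

In the reaction as written the Ce⁴⁺/Ce³⁺ couple is reduced (cathode) and Zn²⁺/Zn is oxidized (anode), so E°cell = E°(Ce⁴⁺/Ce³⁺) − E°(Zn²⁺/Zn).
E°(Ce⁴⁺/Ce³⁺) = E°cell + E°(anode) = +2.379 + (−0.762) = +1.617 V.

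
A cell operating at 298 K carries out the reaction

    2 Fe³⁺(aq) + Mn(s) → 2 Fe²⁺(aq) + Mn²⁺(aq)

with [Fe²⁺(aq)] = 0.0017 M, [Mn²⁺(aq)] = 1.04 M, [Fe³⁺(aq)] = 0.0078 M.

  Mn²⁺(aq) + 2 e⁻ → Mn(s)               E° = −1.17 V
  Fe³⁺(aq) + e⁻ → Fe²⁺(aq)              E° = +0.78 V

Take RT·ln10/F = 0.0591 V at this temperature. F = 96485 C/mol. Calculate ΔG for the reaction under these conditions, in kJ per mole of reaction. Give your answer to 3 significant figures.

−384 kJ/mol

The standard cell potential is +0.78 − (−1.17) = +1.95 V, with n = 2 electrons in the balanced equation.
Q = ([Fe²⁺(aq)]^2·[Mn²⁺(aq)]) / [Fe³⁺(aq)]^2 = 0.0494, so log Q = −1.306 and E = +1.95 − (0.0591/2)(−1.306) = +1.9886 V.
Then ΔG = −nFE = −2 × 96485 × +1.9886 J/mol = −384 kJ/mol.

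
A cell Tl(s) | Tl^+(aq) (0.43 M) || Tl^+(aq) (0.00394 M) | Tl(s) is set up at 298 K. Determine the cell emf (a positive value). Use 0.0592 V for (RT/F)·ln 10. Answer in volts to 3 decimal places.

For a concentration cell E°cell = 0, since both electrodes use the same couple.
The compartment with the higher Tl^+(aq) concentration (0.43 M) acts as the cathode; ions are reduced there and produced at the dilute (0.00394 M) anode.
With n = 1, Ecell = −(0.0592/1)·log([dilute]/[conc]) = −(0.0592/1)·log(0.00394/0.43) = +0.121 V.

0.121 V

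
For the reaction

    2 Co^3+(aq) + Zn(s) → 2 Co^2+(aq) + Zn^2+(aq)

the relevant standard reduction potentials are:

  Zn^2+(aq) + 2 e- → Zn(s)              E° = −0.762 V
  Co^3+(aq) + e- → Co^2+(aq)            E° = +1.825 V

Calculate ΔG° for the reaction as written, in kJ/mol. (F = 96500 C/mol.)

In the reaction as written Co^3+(aq) is reduced, so the Co³⁺/Co²⁺ couple is the cathode and Zn²⁺/Zn is the anode.
E°cell = +1.825 − (−0.762) = +2.587 V; balancing electrons gives n = 2.
ΔG° = −nFE°cell = −(2)(96500)(+2.587) J/mol = −499 kJ/mol.

−499 kJ/mol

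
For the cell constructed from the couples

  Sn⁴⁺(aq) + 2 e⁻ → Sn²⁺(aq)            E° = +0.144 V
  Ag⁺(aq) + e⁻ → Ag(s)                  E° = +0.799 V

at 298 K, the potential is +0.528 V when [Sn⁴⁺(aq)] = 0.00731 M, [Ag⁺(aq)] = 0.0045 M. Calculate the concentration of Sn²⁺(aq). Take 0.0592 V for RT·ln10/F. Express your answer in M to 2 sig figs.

0.018 M

With Ag⁺/Ag at the cathode and Sn⁴⁺/Sn²⁺ at the anode, E°cell = +0.799 − (+0.144) = +0.655 V (n = 2).
Since E = E° − (0.0592/n)·log Q, log Q = n(E° − E)/0.0592 = 4.291.
Balancing electrons gives 2 Ag⁺(aq) + Sn²⁺(aq) → 2 Ag(s) + Sn⁴⁺(aq); thus Q = [Sn⁴⁺(aq)] / ([Ag⁺(aq)]^2·[Sn²⁺(aq)]).
Substituting the known concentrations and solving, log [Sn²⁺(aq)] = −1.734 and [Sn²⁺(aq)] = 0.018 M.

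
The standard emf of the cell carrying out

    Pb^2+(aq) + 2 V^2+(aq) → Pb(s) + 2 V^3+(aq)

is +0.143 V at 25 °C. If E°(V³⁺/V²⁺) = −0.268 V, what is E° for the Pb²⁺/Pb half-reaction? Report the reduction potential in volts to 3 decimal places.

In the reaction as written the Pb²⁺/Pb couple is reduced (cathode) and V³⁺/V²⁺ is oxidized (anode), so E°cell = E°(Pb²⁺/Pb) − E°(V³⁺/V²⁺).
E°(Pb²⁺/Pb) = E°cell + E°(anode) = +0.143 + (−0.268) = −0.125 V.

−0.125 V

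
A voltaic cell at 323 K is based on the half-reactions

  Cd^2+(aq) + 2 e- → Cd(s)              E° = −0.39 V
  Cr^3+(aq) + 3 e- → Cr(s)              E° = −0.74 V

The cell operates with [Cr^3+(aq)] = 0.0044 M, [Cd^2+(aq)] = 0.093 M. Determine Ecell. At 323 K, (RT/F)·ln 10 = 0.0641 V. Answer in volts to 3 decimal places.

+0.367 V

Cd²⁺/Cd is reduced (cathode, E° = −0.39 V) and Cr³⁺/Cr is oxidized (anode).
E°cell = E°cat − E°an = −0.39 − (−0.74) = +0.35 V; n = 6.
The balanced reaction is 3 Cd^2+(aq) + 2 Cr(s) → 3 Cd(s) + 2 Cr^3+(aq), so Q = [Cr^3+(aq)]^2 / [Cd^2+(aq)]^3 = 0.0241 and log Q = −1.619.
By the Nernst equation, E = +0.35 − (0.0641/6)·(−1.619) = +0.367 V.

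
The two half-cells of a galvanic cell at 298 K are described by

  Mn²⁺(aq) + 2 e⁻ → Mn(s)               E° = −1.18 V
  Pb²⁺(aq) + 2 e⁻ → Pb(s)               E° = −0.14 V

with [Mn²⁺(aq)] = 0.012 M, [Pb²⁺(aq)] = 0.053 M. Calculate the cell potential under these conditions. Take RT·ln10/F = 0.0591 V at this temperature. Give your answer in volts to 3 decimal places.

+1.059 V

Pb²⁺/Pb is reduced (cathode, E° = −0.14 V) and Mn²⁺/Mn is oxidized (anode).
E°cell = −0.14 − (−1.18) = +1.04 V, with n = 2 electrons transferred.
For the overall reaction Pb²⁺(aq) + Mn(s) → Pb(s) + Mn²⁺(aq), Q = [Mn²⁺(aq)] / [Pb²⁺(aq)] = 0.226, giving log Q = −0.645.
E = E° − (0.0591/n)·log Q = +1.04 − (0.0591/2)(−0.645) = +1.059 V.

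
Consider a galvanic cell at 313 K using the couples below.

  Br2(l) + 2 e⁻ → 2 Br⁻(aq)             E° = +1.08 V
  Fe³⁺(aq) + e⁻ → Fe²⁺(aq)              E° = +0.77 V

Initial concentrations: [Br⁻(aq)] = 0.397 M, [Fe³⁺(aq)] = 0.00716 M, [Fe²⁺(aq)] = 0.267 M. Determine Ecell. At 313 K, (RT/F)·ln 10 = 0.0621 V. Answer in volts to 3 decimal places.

Since E°(Br₂/Br⁻) > E°(Fe³⁺/Fe²⁺), Br₂/Br⁻ serves as the cathode.
E°cell = E°cat − E°an = +1.08 − (+0.77) = +0.31 V; n = 2.
For the overall reaction Br2(l) + 2 Fe²⁺(aq) → 2 Br⁻(aq) + 2 Fe³⁺(aq), Q = ([Br⁻(aq)]^2·[Fe³⁺(aq)]^2) / [Fe²⁺(aq)]^2 = 0.000113, giving log Q = −3.946.
Applying E = E° − (RT ln10/nF)·log Q gives +0.31 − (0.0621/2)(−3.946) = +0.433 V.

+0.433 V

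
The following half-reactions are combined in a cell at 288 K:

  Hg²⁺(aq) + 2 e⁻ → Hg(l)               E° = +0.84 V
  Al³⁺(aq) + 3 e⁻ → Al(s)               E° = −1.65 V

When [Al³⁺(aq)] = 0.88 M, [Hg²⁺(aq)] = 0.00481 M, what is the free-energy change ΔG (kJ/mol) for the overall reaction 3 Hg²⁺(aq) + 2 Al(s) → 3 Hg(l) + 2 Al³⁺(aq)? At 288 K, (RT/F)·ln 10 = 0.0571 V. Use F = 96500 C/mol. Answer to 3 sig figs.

The standard cell potential is +0.84 − (−1.65) = +2.49 V, with n = 6 electrons in the balanced equation.
Here Q = [Al³⁺(aq)]^2 / [Hg²⁺(aq)]^3 = 6.96×10^6 (log Q = 6.843), giving E = +2.49 − (0.0571/6)·(6.843) = +2.4249 V.
Finally ΔG = −nFE = −(6)(96500 C/mol)(+2.4249 V) = −1400 kJ/mol.

−1400 kJ/mol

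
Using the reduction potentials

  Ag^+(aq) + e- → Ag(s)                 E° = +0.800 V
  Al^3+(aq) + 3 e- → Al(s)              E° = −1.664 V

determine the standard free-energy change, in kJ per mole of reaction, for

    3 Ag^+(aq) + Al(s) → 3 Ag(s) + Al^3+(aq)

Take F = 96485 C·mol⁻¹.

In the reaction as written Ag^+(aq) is reduced, so the Ag⁺/Ag couple is the cathode and Al³⁺/Al is the anode.
E°cell = +0.800 − (−1.664) = +2.464 V; balancing electrons gives n = 3.
ΔG° = −nFE°cell = −(3)(96485)(+2.464) J/mol = −713 kJ/mol.

−713 kJ/mol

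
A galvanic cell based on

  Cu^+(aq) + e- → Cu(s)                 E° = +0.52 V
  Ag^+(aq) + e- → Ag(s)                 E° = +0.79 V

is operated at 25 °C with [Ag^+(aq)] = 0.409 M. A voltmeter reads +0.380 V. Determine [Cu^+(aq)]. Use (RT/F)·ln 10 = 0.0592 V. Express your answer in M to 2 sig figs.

With Ag⁺/Ag at the cathode and Cu⁺/Cu at the anode, E°cell = +0.79 − (+0.52) = +0.27 V (n = 1).
Since E = E° − (0.0592/n)·log Q, log Q = n(E° − E)/0.0592 = −1.858.
For Ag^+(aq) + Cu(s) → Ag(s) + Cu^+(aq), the reaction quotient is Q = [Cu^+(aq)] / [Ag^+(aq)].
Solving for the unknown gives log [Cu^+(aq)] = −2.246, so [Cu^+(aq)] ≈ 0.0057 M.

0.0057 M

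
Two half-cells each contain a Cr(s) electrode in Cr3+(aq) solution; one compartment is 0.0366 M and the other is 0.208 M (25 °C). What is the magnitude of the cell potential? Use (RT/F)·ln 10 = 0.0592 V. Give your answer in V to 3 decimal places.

0.015 V

For a concentration cell E°cell = 0, since both electrodes use the same couple.
The compartment with the higher Cr3+(aq) concentration (0.208 M) acts as the cathode; ions are reduced there and produced at the dilute (0.0366 M) anode.
With n = 3, Ecell = −(0.0592/3)·log([dilute]/[conc]) = −(0.0592/3)·log(0.0366/0.208) = +0.015 V.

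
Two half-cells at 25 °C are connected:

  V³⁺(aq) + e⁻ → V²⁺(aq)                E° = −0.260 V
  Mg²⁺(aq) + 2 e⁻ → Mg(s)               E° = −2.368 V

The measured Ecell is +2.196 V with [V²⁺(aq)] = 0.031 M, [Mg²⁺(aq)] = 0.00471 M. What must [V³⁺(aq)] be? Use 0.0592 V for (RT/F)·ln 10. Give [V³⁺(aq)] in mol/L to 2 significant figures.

The V³⁺/V²⁺ couple has the larger reduction potential, so it is the cathode: E°cell = −0.260 − (−2.368) = +2.108 V and n = 2.
From the Nernst equation, log Q = n(E° − E)/0.0592 = 2·(+2.108 − (+2.196))/0.0592 = −2.973.
For 2 V³⁺(aq) + Mg(s) → 2 V²⁺(aq) + Mg²⁺(aq), the reaction quotient is Q = ([V²⁺(aq)]^2·[Mg²⁺(aq)]) / [V³⁺(aq)]^2.
Substituting the known concentrations and solving, log [V³⁺(aq)] = −1.186 and [V³⁺(aq)] = 0.065 M.

0.065 M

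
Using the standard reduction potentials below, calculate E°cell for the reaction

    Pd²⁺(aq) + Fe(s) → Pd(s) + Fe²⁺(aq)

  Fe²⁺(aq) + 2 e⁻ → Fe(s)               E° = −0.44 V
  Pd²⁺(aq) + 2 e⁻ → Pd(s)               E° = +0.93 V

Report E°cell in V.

In the reaction as written, Pd²⁺(aq) is reduced (cathode) and Fe²⁺(aq) is produced by oxidation at the anode.
E°cell = E°(cathode) − E°(anode) = +0.93 − (−0.44) = +1.37 V.

+1.37 V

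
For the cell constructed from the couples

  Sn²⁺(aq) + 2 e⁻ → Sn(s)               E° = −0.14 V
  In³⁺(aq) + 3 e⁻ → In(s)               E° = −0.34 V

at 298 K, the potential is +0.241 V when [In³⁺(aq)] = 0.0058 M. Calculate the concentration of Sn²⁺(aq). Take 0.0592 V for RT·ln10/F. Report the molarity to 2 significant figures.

With Sn²⁺/Sn at the cathode and In³⁺/In at the anode, E°cell = −0.14 − (−0.34) = +0.20 V (n = 6).
From the Nernst equation, log Q = n(E° − E)/0.0592 = 6·(+0.20 − (+0.241))/0.0592 = −4.155.
The balanced reaction is 3 Sn²⁺(aq) + 2 In(s) → 3 Sn(s) + 2 In³⁺(aq), so Q = [In³⁺(aq)]^2 / [Sn²⁺(aq)]^3.
Solving for the unknown gives log [Sn²⁺(aq)] = −0.106, so [Sn²⁺(aq)] ≈ 0.78 M.

0.78 M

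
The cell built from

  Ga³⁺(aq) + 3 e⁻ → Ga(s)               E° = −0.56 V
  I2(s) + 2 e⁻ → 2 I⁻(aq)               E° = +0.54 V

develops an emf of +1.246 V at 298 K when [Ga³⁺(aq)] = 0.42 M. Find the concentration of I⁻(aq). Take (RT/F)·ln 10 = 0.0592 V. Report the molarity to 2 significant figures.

0.0046 M

I₂/I⁻ is the cathode (higher E°); E°cell = +0.54 − (−0.56) = +1.10 V with n = 6.
Since E = E° − (0.0592/n)·log Q, log Q = n(E° − E)/0.0592 = −14.797.
The balanced reaction is 3 I2(s) + 2 Ga(s) → 6 I⁻(aq) + 2 Ga³⁺(aq), so Q = [I⁻(aq)]^6·[Ga³⁺(aq)]^2.
Isolating [I⁻(aq)] in Q = 10^{−14.797} yields log [I⁻(aq)] = −2.341, i.e. 0.0046 M.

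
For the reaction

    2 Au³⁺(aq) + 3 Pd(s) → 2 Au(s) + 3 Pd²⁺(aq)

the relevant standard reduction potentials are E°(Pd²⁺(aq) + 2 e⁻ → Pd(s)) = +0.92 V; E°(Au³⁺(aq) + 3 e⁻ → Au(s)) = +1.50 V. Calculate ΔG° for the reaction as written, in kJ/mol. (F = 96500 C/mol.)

−336 kJ/mol

In the reaction as written Au³⁺(aq) is reduced, so the Au³⁺/Au couple is the cathode and Pd²⁺/Pd is the anode.
E°cell = +1.50 − (+0.92) = +0.58 V; balancing electrons gives n = 6.
ΔG° = −nFE°cell = −(6)(96500)(+0.58) J/mol = −336 kJ/mol.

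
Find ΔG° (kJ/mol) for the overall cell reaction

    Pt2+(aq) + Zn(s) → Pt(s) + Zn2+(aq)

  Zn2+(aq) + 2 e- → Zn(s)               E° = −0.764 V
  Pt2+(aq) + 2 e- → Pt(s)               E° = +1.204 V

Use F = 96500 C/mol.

−380 kJ/mol

In the reaction as written Pt2+(aq) is reduced, so the Pt²⁺/Pt couple is the cathode and Zn²⁺/Zn is the anode.
E°cell = +1.204 − (−0.764) = +1.968 V; balancing electrons gives n = 2.
ΔG° = −nFE°cell = −(2)(96500)(+1.968) J/mol = −380 kJ/mol.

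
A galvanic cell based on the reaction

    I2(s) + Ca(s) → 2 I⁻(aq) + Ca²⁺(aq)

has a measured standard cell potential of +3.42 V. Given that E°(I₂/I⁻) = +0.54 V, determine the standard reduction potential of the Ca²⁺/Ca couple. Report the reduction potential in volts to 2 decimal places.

In the reaction as written the I₂/I⁻ couple is reduced (cathode) and Ca²⁺/Ca is oxidized (anode), so E°cell = E°(I₂/I⁻) − E°(Ca²⁺/Ca).
E°(Ca²⁺/Ca) = E°(cathode) − E°cell = +0.54 − (+3.42) = −2.88 V.

−2.88 V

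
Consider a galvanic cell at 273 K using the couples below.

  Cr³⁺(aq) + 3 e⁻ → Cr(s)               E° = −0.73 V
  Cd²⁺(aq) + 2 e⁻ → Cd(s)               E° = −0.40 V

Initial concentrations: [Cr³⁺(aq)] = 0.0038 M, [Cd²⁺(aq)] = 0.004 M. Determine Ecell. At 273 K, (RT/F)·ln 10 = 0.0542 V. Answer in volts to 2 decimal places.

Cd²⁺/Cd is reduced (cathode, E° = −0.40 V) and Cr³⁺/Cr is oxidized (anode).
E°cell = E°cat − E°an = −0.40 − (−0.73) = +0.33 V; n = 6.
The balanced reaction is 3 Cd²⁺(aq) + 2 Cr(s) → 3 Cd(s) + 2 Cr³⁺(aq), so Q = [Cr³⁺(aq)]^2 / [Cd²⁺(aq)]^3 = 226 and log Q = 2.353.
Applying E = E° − (RT ln10/nF)·log Q gives +0.33 − (0.0542/6)(2.353) = +0.31 V.

+0.31 V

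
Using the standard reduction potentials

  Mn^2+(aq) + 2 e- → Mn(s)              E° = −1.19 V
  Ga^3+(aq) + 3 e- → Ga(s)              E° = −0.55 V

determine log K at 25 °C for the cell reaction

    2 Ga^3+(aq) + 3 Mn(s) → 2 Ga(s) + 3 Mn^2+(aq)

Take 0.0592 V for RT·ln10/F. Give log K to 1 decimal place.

log K = 64.9

The Ga³⁺/Ga couple is reduced (cathode); E°cell = −0.55 − (−1.19) = +0.64 V with n = 6.
At equilibrium E = 0, so log K = nE°cell / 0.0592 = (6)(+0.64) / 0.0592 = 64.9.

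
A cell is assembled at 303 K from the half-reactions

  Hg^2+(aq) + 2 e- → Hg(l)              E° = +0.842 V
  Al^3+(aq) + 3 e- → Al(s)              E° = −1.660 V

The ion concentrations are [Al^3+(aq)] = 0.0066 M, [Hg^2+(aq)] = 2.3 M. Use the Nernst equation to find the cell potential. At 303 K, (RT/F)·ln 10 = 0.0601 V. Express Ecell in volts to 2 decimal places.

Hg²⁺/Hg is reduced (cathode, E° = +0.842 V) and Al³⁺/Al is oxidized (anode).
E°cell = +0.842 − (−1.660) = +2.502 V, with n = 6 electrons transferred.
The balanced reaction is 3 Hg^2+(aq) + 2 Al(s) → 3 Hg(l) + 2 Al^3+(aq), so Q = [Al^3+(aq)]^2 / [Hg^2+(aq)]^3 = 3.58×10^−6 and log Q = −5.446.
By the Nernst equation, E = +2.502 − (0.0601/6)·(−5.446) = +2.56 V.

+2.56 V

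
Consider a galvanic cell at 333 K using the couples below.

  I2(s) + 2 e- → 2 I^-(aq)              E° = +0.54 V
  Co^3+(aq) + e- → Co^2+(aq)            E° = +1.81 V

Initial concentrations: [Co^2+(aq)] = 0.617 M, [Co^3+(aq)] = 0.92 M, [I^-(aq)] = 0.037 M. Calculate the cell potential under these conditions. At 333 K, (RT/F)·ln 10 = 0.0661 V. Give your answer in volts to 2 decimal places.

+1.19 V

Since E°(Co³⁺/Co²⁺) > E°(I₂/I⁻), Co³⁺/Co²⁺ serves as the cathode.
The standard potential is +1.81 − (+0.54) = +1.27 V and the balanced reaction transfers n = 2 electrons.
The balanced reaction is 2 Co^3+(aq) + 2 I^-(aq) → 2 Co^2+(aq) + I2(s), so Q = [Co^2+(aq)]^2 / ([Co^3+(aq)]^2·[I^-(aq)]^2) = 329 and log Q = 2.517.
Applying E = E° − (RT ln10/nF)·log Q gives +1.27 − (0.0661/2)(2.517) = +1.19 V.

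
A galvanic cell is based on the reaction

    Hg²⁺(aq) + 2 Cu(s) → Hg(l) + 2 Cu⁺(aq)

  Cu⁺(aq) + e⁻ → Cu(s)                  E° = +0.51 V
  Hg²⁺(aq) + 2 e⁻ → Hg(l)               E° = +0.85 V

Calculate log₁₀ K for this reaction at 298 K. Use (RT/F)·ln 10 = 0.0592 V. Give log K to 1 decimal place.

log K = 11.5

The Hg²⁺/Hg couple is reduced (cathode); E°cell = +0.85 − (+0.51) = +0.34 V with n = 2.
At equilibrium E = 0, so log K = nE°cell / 0.0592 = (2)(+0.34) / 0.0592 = 11.5.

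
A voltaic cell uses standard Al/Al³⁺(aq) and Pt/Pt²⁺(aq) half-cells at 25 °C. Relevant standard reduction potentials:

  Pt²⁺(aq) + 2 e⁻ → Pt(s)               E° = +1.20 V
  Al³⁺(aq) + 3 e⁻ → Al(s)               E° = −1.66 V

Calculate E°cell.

+2.86 V

Of the two couples in this cell, the one with the more positive reduction potential is reduced at the cathode: here that is Pt²⁺/Pt (+1.20 V); Al³⁺/Al (−1.66 V) is the anode.
E°cell = E°(cathode) − E°(anode) = +1.20 − (−1.66) = +2.86 V.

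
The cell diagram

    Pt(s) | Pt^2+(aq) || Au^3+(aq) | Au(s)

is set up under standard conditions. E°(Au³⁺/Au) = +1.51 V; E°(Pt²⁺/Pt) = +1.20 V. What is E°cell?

+0.31 V

By convention the left-hand electrode in cell notation is the anode (oxidation) and the right-hand electrode is the cathode (reduction).
E°cell = E°(right) − E°(left) = +1.51 − (+1.20) = +0.31 V.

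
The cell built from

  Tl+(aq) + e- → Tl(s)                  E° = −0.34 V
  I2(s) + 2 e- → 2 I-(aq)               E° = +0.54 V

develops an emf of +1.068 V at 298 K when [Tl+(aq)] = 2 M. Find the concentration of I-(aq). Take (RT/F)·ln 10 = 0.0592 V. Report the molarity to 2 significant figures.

With I₂/I⁻ at the cathode and Tl⁺/Tl at the anode, E°cell = +0.54 − (−0.34) = +0.88 V (n = 2).
Rearranging E = E° − (0.0592/n)·log Q gives log Q = 2(+0.88 − (+1.068))/0.0592 = −6.351.
For I2(s) + 2 Tl(s) → 2 I-(aq) + 2 Tl+(aq), the reaction quotient is Q = [I-(aq)]^2·[Tl+(aq)]^2.
Solving for the unknown gives log [I-(aq)] = −3.477, so [I-(aq)] ≈ 0.00033 M.

0.00033 M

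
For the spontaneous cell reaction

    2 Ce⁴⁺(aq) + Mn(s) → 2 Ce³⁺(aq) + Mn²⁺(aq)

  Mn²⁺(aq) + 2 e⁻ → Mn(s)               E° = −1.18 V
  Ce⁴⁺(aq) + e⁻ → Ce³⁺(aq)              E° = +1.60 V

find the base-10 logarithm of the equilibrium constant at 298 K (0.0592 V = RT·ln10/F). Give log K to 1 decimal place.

The Ce⁴⁺/Ce³⁺ couple is reduced (cathode); E°cell = +1.60 − (−1.18) = +2.78 V with n = 2.
At equilibrium E = 0, so log K = nE°cell / 0.0592 = (2)(+2.78) / 0.0592 = 93.9.

log K = 93.9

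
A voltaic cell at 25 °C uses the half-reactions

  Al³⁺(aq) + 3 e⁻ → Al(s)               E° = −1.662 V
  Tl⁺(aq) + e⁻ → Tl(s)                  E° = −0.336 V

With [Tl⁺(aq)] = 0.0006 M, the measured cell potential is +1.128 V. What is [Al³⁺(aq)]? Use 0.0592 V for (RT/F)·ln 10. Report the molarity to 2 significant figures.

2.3 M

With Tl⁺/Tl at the cathode and Al³⁺/Al at the anode, E°cell = −0.336 − (−1.662) = +1.326 V (n = 3).
Since E = E° − (0.0592/n)·log Q, log Q = n(E° − E)/0.0592 = 10.034.
Balancing electrons gives 3 Tl⁺(aq) + Al(s) → 3 Tl(s) + Al³⁺(aq); thus Q = [Al³⁺(aq)] / [Tl⁺(aq)]^3.
Solving for the unknown gives log [Al³⁺(aq)] = 0.368, so [Al³⁺(aq)] ≈ 2.3 M.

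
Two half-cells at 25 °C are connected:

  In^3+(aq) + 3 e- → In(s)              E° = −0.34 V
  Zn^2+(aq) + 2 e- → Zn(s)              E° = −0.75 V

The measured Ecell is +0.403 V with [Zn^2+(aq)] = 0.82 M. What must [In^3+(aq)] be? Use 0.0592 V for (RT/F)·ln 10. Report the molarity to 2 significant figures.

0.33 M

The In³⁺/In couple has the larger reduction potential, so it is the cathode: E°cell = −0.34 − (−0.75) = +0.41 V and n = 6.
From the Nernst equation, log Q = n(E° − E)/0.0592 = 6·(+0.41 − (+0.403))/0.0592 = 0.709.
The balanced reaction is 2 In^3+(aq) + 3 Zn(s) → 2 In(s) + 3 Zn^2+(aq), so Q = [Zn^2+(aq)]^3 / [In^3+(aq)]^2.
Substituting the known concentrations and solving, log [In^3+(aq)] = −0.484 and [In^3+(aq)] = 0.33 M.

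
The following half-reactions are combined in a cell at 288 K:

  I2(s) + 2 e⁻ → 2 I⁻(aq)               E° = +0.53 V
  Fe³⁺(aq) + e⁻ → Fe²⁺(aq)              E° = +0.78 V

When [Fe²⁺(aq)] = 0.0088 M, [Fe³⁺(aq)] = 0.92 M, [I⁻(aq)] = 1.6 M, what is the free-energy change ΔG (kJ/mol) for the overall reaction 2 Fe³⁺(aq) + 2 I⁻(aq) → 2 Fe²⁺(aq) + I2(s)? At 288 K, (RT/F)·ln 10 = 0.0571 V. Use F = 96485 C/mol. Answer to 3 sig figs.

E°cell = +0.78 − (+0.53) = +0.25 V; the balanced reaction transfers n = 2 electrons.
Here Q = [Fe²⁺(aq)]^2 / ([Fe³⁺(aq)]^2·[I⁻(aq)]^2) = 3.57×10^−5 (log Q = −4.447), giving E = +0.25 − (0.0571/2)·(−4.447) = +0.3770 V.
Then ΔG = −nFE = −2 × 96485 × +0.3770 J/mol = −72.7 kJ/mol.

−72.7 kJ/mol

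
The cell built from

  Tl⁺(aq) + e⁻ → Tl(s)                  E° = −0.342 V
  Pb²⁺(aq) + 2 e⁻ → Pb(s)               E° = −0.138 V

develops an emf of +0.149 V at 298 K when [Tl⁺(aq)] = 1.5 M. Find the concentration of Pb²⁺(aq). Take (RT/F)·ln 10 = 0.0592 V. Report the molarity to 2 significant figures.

0.031 M

With Pb²⁺/Pb at the cathode and Tl⁺/Tl at the anode, E°cell = −0.138 − (−0.342) = +0.204 V (n = 2).
Since E = E° − (0.0592/n)·log Q, log Q = n(E° − E)/0.0592 = 1.858.
The balanced reaction is Pb²⁺(aq) + 2 Tl(s) → Pb(s) + 2 Tl⁺(aq), so Q = [Tl⁺(aq)]^2 / [Pb²⁺(aq)].
Substituting the known concentrations and solving, log [Pb²⁺(aq)] = −1.506 and [Pb²⁺(aq)] = 0.031 M.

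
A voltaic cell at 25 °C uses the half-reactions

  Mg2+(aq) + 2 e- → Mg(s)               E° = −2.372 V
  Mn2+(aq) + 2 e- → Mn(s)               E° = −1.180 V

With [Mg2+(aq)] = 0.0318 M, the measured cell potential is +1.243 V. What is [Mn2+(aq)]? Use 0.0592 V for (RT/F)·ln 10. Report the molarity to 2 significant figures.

1.7 M

Mn²⁺/Mn is the cathode (higher E°); E°cell = −1.180 − (−2.372) = +1.192 V with n = 2.
From the Nernst equation, log Q = n(E° − E)/0.0592 = 2·(+1.192 − (+1.243))/0.0592 = −1.723.
The balanced reaction is Mn2+(aq) + Mg(s) → Mn(s) + Mg2+(aq), so Q = [Mg2+(aq)] / [Mn2+(aq)].
Isolating [Mn2+(aq)] in Q = 10^{−1.723} yields log [Mn2+(aq)] = 0.225, i.e. 1.7 M.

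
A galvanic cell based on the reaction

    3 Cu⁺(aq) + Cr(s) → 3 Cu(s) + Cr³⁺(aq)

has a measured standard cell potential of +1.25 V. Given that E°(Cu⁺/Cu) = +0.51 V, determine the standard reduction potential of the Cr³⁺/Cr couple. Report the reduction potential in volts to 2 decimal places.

In the reaction as written the Cu⁺/Cu couple is reduced (cathode) and Cr³⁺/Cr is oxidized (anode), so E°cell = E°(Cu⁺/Cu) − E°(Cr³⁺/Cr).
E°(Cr³⁺/Cr) = E°(cathode) − E°cell = +0.51 − (+1.25) = −0.74 V.

−0.74 V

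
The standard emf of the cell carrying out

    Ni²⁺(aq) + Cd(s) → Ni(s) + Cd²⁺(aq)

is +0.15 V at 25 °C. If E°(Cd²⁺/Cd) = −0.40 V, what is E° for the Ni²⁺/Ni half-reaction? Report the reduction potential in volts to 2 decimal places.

In the reaction as written the Ni²⁺/Ni couple is reduced (cathode) and Cd²⁺/Cd is oxidized (anode), so E°cell = E°(Ni²⁺/Ni) − E°(Cd²⁺/Cd).
E°(Ni²⁺/Ni) = E°cell + E°(anode) = +0.15 + (−0.40) = −0.25 V.

−0.25 V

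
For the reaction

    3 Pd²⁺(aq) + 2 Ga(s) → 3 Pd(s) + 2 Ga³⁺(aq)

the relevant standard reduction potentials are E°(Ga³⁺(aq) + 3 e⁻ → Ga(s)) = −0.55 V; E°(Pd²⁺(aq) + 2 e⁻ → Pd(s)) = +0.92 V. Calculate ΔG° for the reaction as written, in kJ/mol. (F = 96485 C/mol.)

−851 kJ/mol

In the reaction as written Pd²⁺(aq) is reduced, so the Pd²⁺/Pd couple is the cathode and Ga³⁺/Ga is the anode.
E°cell = +0.92 − (−0.55) = +1.47 V; balancing electrons gives n = 6.
ΔG° = −nFE°cell = −(6)(96485)(+1.47) J/mol = −851 kJ/mol.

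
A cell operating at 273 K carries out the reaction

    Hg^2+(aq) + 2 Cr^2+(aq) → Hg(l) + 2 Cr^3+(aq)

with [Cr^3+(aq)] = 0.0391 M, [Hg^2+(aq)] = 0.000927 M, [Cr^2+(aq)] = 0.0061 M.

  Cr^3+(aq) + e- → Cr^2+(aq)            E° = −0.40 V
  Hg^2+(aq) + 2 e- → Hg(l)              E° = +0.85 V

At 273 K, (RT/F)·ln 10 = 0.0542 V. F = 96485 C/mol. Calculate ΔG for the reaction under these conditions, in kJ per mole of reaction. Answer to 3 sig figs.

−217 kJ/mol

With Hg²⁺/Hg reduced at the cathode, E°cell = +0.85 − (−0.40) = +1.25 V and n = 2.
The reaction quotient is [Cr^3+(aq)]^2 / ([Hg^2+(aq)]·[Cr^2+(aq)]^2) = 4.43×10^4; by Nernst, E = +1.25 − (0.0542/2)(4.647) = +1.1241 V.
Then ΔG = −nFE = −2 × 96485 × +1.1241 J/mol = −217 kJ/mol.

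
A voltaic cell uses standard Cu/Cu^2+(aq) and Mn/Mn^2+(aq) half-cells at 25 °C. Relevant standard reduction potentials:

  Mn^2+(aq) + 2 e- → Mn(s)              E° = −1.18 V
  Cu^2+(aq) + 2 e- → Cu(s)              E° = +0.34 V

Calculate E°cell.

+1.52 V

The Cu²⁺/Cu couple has the higher E°, so Cu ion is reduced (cathode) and Mn is oxidized (anode).
E°cell = E°(cathode) − E°(anode) = +0.34 − (−1.18) = +1.52 V.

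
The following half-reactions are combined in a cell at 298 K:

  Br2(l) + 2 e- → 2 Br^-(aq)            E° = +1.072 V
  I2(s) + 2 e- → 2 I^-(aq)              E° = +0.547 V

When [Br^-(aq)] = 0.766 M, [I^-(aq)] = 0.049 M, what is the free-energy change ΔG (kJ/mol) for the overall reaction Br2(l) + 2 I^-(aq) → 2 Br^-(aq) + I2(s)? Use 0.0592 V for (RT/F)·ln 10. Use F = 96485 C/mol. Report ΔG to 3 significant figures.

E°cell = +1.072 − (+0.547) = +0.525 V; the balanced reaction transfers n = 2 electrons.
Q = [Br^-(aq)]^2 / [I^-(aq)]^2 = 244, so log Q = 2.388 and E = +0.525 − (0.0592/2)(2.388) = +0.4543 V.
ΔG = −nFE = −(2)(96485)(+0.4543) J/mol = −87.7 kJ/mol.

−87.7 kJ/mol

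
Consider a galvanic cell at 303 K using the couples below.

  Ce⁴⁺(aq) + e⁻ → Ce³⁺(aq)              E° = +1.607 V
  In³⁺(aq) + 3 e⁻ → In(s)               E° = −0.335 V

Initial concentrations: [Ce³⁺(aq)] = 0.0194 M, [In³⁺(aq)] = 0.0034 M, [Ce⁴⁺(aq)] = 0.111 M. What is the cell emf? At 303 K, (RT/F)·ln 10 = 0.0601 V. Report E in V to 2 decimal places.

The Ce⁴⁺/Ce³⁺ couple has the more positive E°, so it is the cathode; In³⁺/In is the anode.
The standard potential is +1.607 − (−0.335) = +1.942 V and the balanced reaction transfers n = 3 electrons.
The balanced reaction is 3 Ce⁴⁺(aq) + In(s) → 3 Ce³⁺(aq) + In³⁺(aq), so Q = ([Ce³⁺(aq)]^3·[In³⁺(aq)]) / [Ce⁴⁺(aq)]^3 = 1.82×10^−5 and log Q = −4.741.
Applying E = E° − (RT ln10/nF)·log Q gives +1.942 − (0.0601/3)(−4.741) = +2.04 V.

+2.04 V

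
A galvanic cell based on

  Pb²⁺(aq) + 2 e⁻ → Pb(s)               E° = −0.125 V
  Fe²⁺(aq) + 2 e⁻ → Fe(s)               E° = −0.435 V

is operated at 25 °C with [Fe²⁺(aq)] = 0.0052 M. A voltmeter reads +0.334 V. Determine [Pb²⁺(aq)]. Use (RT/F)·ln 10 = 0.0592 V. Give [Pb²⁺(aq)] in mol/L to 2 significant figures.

0.034 M

With Pb²⁺/Pb at the cathode and Fe²⁺/Fe at the anode, E°cell = −0.125 − (−0.435) = +0.310 V (n = 2).
Rearranging E = E° − (0.0592/n)·log Q gives log Q = 2(+0.310 − (+0.334))/0.0592 = −0.811.
The balanced reaction is Pb²⁺(aq) + Fe(s) → Pb(s) + Fe²⁺(aq), so Q = [Fe²⁺(aq)] / [Pb²⁺(aq)].
Solving for the unknown gives log [Pb²⁺(aq)] = −1.473, so [Pb²⁺(aq)] ≈ 0.034 M.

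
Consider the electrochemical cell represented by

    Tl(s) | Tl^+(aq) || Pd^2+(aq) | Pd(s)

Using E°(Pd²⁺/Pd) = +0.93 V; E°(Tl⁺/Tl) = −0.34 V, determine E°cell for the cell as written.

+1.27 V

By convention the left-hand electrode in cell notation is the anode (oxidation) and the right-hand electrode is the cathode (reduction).
E°cell = E°(right) − E°(left) = +0.93 − (−0.34) = +1.27 V.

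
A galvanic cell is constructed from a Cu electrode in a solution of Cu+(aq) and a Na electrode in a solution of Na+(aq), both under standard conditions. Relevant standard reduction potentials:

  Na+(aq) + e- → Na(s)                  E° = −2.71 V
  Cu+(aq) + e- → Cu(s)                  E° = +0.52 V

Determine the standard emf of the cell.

Of the two couples in this cell, the one with the more positive reduction potential is reduced at the cathode: here that is Cu⁺/Cu (+0.52 V); Na⁺/Na (−2.71 V) is the anode.
E°cell = E°(cathode) − E°(anode) = +0.52 − (−2.71) = +3.23 V.

+3.23 V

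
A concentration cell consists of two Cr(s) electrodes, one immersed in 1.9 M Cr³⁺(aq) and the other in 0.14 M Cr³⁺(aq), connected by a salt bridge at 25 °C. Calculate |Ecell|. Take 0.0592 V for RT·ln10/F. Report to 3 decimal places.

0.022 V

For a concentration cell E°cell = 0, since both electrodes use the same couple.
The compartment with the higher Cr³⁺(aq) concentration (1.9 M) acts as the cathode; ions are reduced there and produced at the dilute (0.14 M) anode.
With n = 3, Ecell = −(0.0592/3)·log([dilute]/[conc]) = −(0.0592/3)·log(0.14/1.9) = +0.022 V.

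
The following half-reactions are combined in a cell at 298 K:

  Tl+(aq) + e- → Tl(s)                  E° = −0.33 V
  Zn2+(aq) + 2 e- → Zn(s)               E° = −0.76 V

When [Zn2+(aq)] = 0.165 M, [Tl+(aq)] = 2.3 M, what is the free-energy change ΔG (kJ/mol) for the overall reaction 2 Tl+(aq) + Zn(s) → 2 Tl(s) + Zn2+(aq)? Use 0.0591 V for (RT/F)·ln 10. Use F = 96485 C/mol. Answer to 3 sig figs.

−91.6 kJ/mol

With Tl⁺/Tl reduced at the cathode, E°cell = −0.33 − (−0.76) = +0.43 V and n = 2.
Q = [Zn2+(aq)] / [Tl+(aq)]^2 = 0.0312, so log Q = −1.506 and E = +0.43 − (0.0591/2)(−1.506) = +0.4745 V.
Finally ΔG = −nFE = −(2)(96485 C/mol)(+0.4745 V) = −91.6 kJ/mol.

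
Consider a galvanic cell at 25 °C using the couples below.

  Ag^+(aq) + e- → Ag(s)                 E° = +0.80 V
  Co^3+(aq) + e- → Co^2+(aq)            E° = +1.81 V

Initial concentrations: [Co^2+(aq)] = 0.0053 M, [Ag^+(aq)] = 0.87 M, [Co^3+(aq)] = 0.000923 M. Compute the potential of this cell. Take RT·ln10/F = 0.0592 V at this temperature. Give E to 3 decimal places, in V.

The Co³⁺/Co²⁺ couple has the more positive E°, so it is the cathode; Ag⁺/Ag is the anode.
E°cell = +1.81 − (+0.80) = +1.01 V, with n = 1 electron transferred.
For the overall reaction Co^3+(aq) + Ag(s) → Co^2+(aq) + Ag^+(aq), Q = ([Co^2+(aq)]·[Ag^+(aq)]) / [Co^3+(aq)] = 5, giving log Q = 0.699.
Applying E = E° − (RT ln10/nF)·log Q gives +1.01 − (0.0592/1)(0.699) = +0.969 V.

+0.969 V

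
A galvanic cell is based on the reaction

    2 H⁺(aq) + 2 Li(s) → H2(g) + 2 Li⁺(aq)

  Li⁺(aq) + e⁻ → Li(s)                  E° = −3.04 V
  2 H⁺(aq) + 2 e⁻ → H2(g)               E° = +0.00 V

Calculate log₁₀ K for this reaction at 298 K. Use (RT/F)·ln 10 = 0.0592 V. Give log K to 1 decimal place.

The 2H⁺/H₂ couple is reduced (cathode); E°cell = +0.00 − (−3.04) = +3.04 V with n = 2.
At equilibrium E = 0, so log K = nE°cell / 0.0592 = (2)(+3.04) / 0.0592 = 102.7.

log K = 102.7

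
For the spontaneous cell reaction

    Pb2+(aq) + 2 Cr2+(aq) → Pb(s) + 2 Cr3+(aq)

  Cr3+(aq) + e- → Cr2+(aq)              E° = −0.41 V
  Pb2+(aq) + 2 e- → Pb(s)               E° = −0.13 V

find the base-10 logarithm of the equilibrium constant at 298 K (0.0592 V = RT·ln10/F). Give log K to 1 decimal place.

The Pb²⁺/Pb couple is reduced (cathode); E°cell = −0.13 − (−0.41) = +0.28 V with n = 2.
At equilibrium E = 0, so log K = nE°cell / 0.0592 = (2)(+0.28) / 0.0592 = 9.5.

log K = 9.5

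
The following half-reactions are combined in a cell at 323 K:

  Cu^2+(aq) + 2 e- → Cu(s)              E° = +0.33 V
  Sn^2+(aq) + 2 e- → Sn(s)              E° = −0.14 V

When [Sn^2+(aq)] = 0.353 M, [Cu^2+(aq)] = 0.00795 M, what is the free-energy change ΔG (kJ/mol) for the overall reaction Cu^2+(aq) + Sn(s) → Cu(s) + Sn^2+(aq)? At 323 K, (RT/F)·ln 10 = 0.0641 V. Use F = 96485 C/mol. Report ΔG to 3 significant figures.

The standard cell potential is +0.33 − (−0.14) = +0.47 V, with n = 2 electrons in the balanced equation.
Q = [Sn^2+(aq)] / [Cu^2+(aq)] = 44.4, so log Q = 1.647 and E = +0.47 − (0.0641/2)(1.647) = +0.4172 V.
Finally ΔG = −nFE = −(2)(96485 C/mol)(+0.4172 V) = −80.5 kJ/mol.

−80.5 kJ/mol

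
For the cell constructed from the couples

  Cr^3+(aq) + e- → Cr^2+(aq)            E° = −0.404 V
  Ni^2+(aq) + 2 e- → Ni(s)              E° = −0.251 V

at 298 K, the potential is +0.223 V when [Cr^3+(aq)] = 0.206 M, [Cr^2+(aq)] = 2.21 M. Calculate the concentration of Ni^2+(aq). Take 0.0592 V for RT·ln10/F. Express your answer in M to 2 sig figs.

2.0 M

Ni²⁺/Ni is the cathode (higher E°); E°cell = −0.251 − (−0.404) = +0.153 V with n = 2.
Rearranging E = E° − (0.0592/n)·log Q gives log Q = 2(+0.153 − (+0.223))/0.0592 = −2.365.
For Ni^2+(aq) + 2 Cr^2+(aq) → Ni(s) + 2 Cr^3+(aq), the reaction quotient is Q = [Cr^3+(aq)]^2 / ([Ni^2+(aq)]·[Cr^2+(aq)]^2).
Substituting the known concentrations and solving, log [Ni^2+(aq)] = 0.304 and [Ni^2+(aq)] = 2.0 M.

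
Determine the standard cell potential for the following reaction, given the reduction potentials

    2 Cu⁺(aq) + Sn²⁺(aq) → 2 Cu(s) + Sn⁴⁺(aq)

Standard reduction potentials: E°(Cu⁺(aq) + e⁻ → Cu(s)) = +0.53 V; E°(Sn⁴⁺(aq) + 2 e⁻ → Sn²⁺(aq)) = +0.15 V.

In the reaction as written, Cu⁺(aq) is reduced (cathode) and Sn⁴⁺(aq) is produced by oxidation at the anode.
E°cell = E°(cathode) − E°(anode) = +0.53 − (+0.15) = +0.38 V.
The positive value indicates the reaction is spontaneous as written.

+0.38 V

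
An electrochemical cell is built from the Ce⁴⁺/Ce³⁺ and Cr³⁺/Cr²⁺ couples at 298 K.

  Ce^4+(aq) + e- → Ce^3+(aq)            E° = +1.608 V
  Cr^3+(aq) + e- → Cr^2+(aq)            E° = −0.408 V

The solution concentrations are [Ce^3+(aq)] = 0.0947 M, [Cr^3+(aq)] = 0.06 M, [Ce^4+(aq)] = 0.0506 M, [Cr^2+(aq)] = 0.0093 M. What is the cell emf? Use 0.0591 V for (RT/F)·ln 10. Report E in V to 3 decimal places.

Ce⁴⁺/Ce³⁺ is reduced (cathode, E° = +1.608 V) and Cr³⁺/Cr²⁺ is oxidized (anode).
E°cell = +1.608 − (−0.408) = +2.016 V, with n = 1 electron transferred.
The balanced reaction is Ce^4+(aq) + Cr^2+(aq) → Ce^3+(aq) + Cr^3+(aq), so Q = ([Ce^3+(aq)]·[Cr^3+(aq)]) / ([Ce^4+(aq)]·[Cr^2+(aq)]) = 12.1 and log Q = 1.082.
E = E° − (0.0591/n)·log Q = +2.016 − (0.0591/1)(1.082) = +1.952 V.

+1.952 V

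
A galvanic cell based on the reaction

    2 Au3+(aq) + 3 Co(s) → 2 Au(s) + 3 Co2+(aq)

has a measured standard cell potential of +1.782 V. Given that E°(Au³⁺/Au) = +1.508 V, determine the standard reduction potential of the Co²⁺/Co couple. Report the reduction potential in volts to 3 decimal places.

In the reaction as written the Au³⁺/Au couple is reduced (cathode) and Co²⁺/Co is oxidized (anode), so E°cell = E°(Au³⁺/Au) − E°(Co²⁺/Co).
E°(Co²⁺/Co) = E°(cathode) − E°cell = +1.508 − (+1.782) = −0.274 V.

−0.274 V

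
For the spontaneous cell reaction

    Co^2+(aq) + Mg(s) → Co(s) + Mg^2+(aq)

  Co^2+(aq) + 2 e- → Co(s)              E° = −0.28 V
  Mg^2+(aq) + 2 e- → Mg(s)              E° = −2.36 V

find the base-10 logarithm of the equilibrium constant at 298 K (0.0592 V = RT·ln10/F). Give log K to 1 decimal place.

The Co²⁺/Co couple is reduced (cathode); E°cell = −0.28 − (−2.36) = +2.08 V with n = 2.
At equilibrium E = 0, so log K = nE°cell / 0.0592 = (2)(+2.08) / 0.0592 = 70.3.

log K = 70.3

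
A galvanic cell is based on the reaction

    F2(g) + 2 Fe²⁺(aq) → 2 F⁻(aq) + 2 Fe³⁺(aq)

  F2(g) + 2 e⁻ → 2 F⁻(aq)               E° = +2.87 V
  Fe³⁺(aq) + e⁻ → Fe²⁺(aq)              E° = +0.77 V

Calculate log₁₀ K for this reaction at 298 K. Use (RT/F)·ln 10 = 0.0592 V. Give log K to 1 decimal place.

The F₂/F⁻ couple is reduced (cathode); E°cell = +2.87 − (+0.77) = +2.10 V with n = 2.
At equilibrium E = 0, so log K = nE°cell / 0.0592 = (2)(+2.10) / 0.0592 = 70.9.

log K = 70.9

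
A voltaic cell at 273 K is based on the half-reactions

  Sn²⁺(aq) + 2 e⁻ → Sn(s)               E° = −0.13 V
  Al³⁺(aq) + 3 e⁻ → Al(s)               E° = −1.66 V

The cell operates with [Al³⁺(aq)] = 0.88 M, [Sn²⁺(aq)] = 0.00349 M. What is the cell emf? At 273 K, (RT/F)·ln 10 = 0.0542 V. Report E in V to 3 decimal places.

Sn²⁺/Sn is reduced (cathode, E° = −0.13 V) and Al³⁺/Al is oxidized (anode).
E°cell = E°cat − E°an = −0.13 − (−1.66) = +1.53 V; n = 6.
Balancing gives 3 Sn²⁺(aq) + 2 Al(s) → 3 Sn(s) + 2 Al³⁺(aq); hence Q = [Al³⁺(aq)]^2 / [Sn²⁺(aq)]^3 = 1.82×10^7 (log Q = 7.260).
E = E° − (0.0542/n)·log Q = +1.53 − (0.0542/6)(7.260) = +1.464 V.

+1.464 V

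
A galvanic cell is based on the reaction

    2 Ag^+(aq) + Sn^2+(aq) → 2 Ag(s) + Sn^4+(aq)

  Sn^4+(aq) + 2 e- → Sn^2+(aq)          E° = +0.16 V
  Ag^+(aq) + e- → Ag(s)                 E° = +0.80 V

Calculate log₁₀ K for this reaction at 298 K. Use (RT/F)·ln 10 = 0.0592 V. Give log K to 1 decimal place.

The Ag⁺/Ag couple is reduced (cathode); E°cell = +0.80 − (+0.16) = +0.64 V with n = 2.
At equilibrium E = 0, so log K = nE°cell / 0.0592 = (2)(+0.64) / 0.0592 = 21.6.

log K = 21.6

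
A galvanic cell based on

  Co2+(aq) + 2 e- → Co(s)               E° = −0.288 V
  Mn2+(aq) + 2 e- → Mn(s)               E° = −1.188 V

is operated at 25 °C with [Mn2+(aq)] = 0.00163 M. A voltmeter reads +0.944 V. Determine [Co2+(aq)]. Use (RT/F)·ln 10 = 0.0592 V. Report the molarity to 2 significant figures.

0.050 M

Co²⁺/Co is the cathode (higher E°); E°cell = −0.288 − (−1.188) = +0.900 V with n = 2.
From the Nernst equation, log Q = n(E° − E)/0.0592 = 2·(+0.900 − (+0.944))/0.0592 = −1.486.
The balanced reaction is Co2+(aq) + Mn(s) → Co(s) + Mn2+(aq), so Q = [Mn2+(aq)] / [Co2+(aq)].
Isolating [Co2+(aq)] in Q = 10^{−1.486} yields log [Co2+(aq)] = −1.302, i.e. 0.050 M.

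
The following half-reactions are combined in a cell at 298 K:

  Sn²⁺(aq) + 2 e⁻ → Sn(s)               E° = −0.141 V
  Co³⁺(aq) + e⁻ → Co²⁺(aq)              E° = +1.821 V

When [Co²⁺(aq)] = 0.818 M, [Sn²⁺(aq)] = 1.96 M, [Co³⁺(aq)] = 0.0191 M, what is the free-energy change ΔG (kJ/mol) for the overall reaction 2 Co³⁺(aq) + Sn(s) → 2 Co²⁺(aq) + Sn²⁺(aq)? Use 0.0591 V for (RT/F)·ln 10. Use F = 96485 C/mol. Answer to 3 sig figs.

−358 kJ/mol

E°cell = +1.821 − (−0.141) = +1.962 V; the balanced reaction transfers n = 2 electrons.
Q = ([Co²⁺(aq)]^2·[Sn²⁺(aq)]) / [Co³⁺(aq)]^2 = 3.59×10^3, so log Q = 3.556 and E = +1.962 − (0.0591/2)(3.556) = +1.8569 V.
Finally ΔG = −nFE = −(2)(96485 C/mol)(+1.8569 V) = −358 kJ/mol.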